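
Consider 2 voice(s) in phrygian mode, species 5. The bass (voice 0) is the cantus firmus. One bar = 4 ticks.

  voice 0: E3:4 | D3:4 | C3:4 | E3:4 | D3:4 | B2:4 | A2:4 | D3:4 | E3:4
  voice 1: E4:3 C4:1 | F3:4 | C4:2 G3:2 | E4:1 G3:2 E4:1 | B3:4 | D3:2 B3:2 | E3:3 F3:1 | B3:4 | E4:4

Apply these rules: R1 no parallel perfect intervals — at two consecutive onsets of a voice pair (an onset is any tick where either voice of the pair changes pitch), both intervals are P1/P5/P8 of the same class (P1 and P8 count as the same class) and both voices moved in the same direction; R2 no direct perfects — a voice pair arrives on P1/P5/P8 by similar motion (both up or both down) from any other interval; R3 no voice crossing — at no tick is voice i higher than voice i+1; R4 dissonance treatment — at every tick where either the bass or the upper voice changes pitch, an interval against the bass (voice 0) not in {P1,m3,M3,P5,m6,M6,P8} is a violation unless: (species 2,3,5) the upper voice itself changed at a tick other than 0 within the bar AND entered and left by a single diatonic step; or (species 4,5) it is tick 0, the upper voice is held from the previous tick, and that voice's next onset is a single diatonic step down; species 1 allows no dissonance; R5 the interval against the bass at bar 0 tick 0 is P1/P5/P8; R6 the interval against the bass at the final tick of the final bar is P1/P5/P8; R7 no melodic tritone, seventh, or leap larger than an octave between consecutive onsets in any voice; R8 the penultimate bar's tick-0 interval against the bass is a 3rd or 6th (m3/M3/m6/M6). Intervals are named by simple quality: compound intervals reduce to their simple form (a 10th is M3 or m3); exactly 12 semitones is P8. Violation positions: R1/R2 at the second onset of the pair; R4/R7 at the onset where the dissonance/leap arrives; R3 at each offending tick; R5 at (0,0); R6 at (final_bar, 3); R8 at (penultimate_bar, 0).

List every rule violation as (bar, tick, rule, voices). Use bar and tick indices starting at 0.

bar 0: v0=E3 v1=E4 downbeat P8
bar 1: v0=D3 v1=F3 downbeat m3
bar 2: v0=C3 v1=C4 downbeat P8
bar 3: v0=E3 v1=E4 downbeat P8
bar 4: v0=D3 v1=B3 downbeat M6
bar 5: v0=B2 v1=D3 downbeat m3
bar 6: v0=A2 v1=E3 downbeat P5
bar 7: v0=D3 v1=B3 downbeat M6
bar 8: v0=E3 v1=E4 downbeat P8
  -> R2 @ bar 3 tick 0 v(0, 1): C3/G3 P5 -> E3/E4 P8 similar
  -> R2 @ bar 6 tick 0 v(0, 1): B2/B3 P8 -> A2/E3 P5 similar
  -> R7 @ bar 7 tick 0 v(1,): F3->B3 leap 6st
  -> R2 @ bar 8 tick 0 v(0, 1): D3/B3 M6 -> E3/E4 P8 similar

(3, 0, R2, (0, 1))
(6, 0, R2, (0, 1))
(7, 0, R7, (1,))
(8, 0, R2, (0, 1))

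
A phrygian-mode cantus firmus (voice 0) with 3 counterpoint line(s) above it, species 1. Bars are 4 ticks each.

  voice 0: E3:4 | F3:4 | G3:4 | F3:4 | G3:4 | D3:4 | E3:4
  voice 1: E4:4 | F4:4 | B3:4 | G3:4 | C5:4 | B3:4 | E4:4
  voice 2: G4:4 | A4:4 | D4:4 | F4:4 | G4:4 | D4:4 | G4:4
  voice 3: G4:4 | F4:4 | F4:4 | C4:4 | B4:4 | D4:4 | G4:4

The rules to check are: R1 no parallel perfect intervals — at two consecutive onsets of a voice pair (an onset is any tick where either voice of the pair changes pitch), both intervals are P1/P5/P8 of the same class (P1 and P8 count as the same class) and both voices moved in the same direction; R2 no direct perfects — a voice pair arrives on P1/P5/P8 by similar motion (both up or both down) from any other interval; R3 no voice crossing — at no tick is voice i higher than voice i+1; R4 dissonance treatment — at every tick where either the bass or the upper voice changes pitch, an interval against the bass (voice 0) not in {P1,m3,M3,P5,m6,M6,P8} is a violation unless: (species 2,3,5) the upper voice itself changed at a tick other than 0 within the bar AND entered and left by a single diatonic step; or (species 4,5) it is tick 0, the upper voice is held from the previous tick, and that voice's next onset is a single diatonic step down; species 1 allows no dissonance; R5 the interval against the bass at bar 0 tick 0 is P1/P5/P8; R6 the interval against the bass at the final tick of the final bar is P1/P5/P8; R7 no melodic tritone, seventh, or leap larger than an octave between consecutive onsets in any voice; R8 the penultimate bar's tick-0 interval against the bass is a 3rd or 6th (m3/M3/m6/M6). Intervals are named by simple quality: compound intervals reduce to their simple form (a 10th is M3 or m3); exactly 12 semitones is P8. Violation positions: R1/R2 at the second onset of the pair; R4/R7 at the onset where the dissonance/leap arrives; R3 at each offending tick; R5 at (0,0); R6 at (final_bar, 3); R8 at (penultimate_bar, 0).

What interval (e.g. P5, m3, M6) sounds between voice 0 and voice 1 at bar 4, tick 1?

P4

voice 0=G3 voice 1=C5 -> P4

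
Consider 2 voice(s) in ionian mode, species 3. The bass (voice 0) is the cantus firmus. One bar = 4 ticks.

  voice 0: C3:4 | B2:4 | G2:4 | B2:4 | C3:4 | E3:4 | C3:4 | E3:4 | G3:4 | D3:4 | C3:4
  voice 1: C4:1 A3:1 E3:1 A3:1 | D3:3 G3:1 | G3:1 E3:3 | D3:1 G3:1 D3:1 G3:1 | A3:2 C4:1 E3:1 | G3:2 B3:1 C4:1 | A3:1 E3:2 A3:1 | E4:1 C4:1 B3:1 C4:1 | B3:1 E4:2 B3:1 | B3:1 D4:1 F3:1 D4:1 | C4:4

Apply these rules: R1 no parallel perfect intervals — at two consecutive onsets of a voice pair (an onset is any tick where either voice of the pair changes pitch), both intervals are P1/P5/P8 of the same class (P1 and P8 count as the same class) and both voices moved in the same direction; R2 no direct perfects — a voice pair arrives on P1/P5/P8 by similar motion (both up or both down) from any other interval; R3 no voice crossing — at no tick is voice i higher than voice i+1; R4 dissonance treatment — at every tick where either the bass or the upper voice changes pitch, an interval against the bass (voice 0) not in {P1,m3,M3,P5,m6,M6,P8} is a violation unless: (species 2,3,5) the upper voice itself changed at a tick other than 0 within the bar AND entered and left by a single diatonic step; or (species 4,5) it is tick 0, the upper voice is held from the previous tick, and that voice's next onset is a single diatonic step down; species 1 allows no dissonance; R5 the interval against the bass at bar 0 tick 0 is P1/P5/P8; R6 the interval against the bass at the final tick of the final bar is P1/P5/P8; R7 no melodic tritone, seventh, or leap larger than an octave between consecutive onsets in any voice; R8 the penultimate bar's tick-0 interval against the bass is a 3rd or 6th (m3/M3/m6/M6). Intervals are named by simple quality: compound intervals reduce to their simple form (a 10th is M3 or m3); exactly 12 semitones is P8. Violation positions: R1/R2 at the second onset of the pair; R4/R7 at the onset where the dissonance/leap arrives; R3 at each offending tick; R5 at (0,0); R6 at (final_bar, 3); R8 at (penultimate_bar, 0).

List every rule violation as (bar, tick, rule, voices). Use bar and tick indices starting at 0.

bar 0: v0=C3 v1=C4 downbeat P8
bar 1: v0=B2 v1=D3 downbeat m3
bar 2: v0=G2 v1=G3 downbeat P8
bar 3: v0=B2 v1=D3 downbeat m3
bar 4: v0=C3 v1=A3 downbeat M6
bar 5: v0=E3 v1=G3 downbeat m3
bar 6: v0=C3 v1=A3 downbeat M6
bar 7: v0=E3 v1=E4 downbeat P8
bar 8: v0=G3 v1=B3 downbeat M3
bar 9: v0=D3 v1=B3 downbeat M6
bar 10: v0=C3 v1=C4 downbeat P8
  -> R2 @ bar 7 tick 0 v(0, 1): C3/A3 M6 -> E3/E4 P8 similar
  -> R1 @ bar 10 tick 0 v(0, 1): D3/D4 P8 -> C3/C4 P8 similar

(7, 0, R2, (0, 1))
(10, 0, R1, (0, 1))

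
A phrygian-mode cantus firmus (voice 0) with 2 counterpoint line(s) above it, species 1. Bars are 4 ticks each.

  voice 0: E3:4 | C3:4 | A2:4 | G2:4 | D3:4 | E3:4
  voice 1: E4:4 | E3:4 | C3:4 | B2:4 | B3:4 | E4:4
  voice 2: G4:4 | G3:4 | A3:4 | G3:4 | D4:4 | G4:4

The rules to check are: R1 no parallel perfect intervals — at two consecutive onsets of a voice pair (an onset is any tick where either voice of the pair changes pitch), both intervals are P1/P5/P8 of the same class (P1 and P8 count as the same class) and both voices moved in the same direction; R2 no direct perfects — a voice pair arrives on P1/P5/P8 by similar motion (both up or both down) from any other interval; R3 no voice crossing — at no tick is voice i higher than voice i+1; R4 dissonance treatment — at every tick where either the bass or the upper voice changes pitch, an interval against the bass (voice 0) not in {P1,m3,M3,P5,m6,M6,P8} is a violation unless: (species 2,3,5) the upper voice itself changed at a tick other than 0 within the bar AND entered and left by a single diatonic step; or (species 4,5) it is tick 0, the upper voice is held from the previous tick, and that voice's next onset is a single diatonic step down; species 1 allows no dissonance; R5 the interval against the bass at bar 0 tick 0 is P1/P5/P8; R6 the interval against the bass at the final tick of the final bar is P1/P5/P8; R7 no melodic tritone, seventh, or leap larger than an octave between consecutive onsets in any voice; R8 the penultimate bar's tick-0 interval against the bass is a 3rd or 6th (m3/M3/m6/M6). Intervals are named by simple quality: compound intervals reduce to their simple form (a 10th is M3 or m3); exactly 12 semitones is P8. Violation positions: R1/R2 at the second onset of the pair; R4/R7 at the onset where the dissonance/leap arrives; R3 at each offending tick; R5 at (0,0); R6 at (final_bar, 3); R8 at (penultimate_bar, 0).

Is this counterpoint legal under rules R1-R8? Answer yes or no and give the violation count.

bar 0: v0=E3 v1=E4 v2=G4 (m3)
bar 1: v0=C3 v1=E3 v2=G3 (P5)
bar 2: v0=A2 v1=C3 v2=A3 (P8)
bar 3: v0=G2 v1=B2 v2=G3 (P8)
bar 4: v0=D3 v1=B3 v2=D4 (P8)
bar 5: v0=E3 v1=E4 v2=G4 (m3)
  R5 @ bar0.0: opens on m3
  R2 @ bar1.0: E3/G4 m3 -> C3/G3 P5 similar
  R1 @ bar3.0: A2/A3 P8 -> G2/G3 P8 similar
  R1 @ bar4.0: G2/G3 P8 -> D3/D4 P8 similar
  R8 @ bar4.0: penult P8 not 3rd/6th
  R2 @ bar5.0: D3/B3 M6 -> E3/E4 P8 similar
  R6 @ bar5.3: closes on m3

No (7 violations)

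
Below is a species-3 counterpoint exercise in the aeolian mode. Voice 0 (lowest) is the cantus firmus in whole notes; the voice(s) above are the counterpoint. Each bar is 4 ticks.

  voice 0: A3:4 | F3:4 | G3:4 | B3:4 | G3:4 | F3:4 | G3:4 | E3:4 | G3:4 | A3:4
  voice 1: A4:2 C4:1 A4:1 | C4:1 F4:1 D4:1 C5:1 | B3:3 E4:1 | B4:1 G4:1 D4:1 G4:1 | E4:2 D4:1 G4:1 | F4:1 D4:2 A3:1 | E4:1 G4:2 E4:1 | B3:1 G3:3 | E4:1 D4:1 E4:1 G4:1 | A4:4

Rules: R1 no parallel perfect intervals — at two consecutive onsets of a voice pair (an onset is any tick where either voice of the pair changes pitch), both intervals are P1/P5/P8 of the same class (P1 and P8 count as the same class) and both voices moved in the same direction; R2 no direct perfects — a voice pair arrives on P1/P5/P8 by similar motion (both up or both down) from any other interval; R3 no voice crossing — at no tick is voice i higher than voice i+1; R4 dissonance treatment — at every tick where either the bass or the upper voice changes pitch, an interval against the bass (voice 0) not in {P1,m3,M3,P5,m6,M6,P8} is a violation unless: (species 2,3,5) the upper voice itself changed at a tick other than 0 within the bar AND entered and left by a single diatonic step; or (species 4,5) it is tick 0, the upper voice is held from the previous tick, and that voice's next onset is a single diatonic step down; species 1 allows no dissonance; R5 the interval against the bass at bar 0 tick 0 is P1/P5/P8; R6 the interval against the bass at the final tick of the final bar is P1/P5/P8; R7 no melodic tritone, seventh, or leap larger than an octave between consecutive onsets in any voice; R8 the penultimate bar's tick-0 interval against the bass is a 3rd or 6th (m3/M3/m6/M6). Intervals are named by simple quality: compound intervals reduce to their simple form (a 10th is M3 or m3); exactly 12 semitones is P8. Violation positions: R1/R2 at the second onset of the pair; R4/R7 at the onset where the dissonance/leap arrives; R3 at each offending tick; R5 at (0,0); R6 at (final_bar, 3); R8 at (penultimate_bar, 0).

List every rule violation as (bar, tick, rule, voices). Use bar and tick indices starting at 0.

bar 0: v0=A3 v1=A4 downbeat P8
bar 1: v0=F3 v1=C4 downbeat P5
bar 2: v0=G3 v1=B3 downbeat M3
bar 3: v0=B3 v1=B4 downbeat P8
bar 4: v0=G3 v1=E4 downbeat M6
bar 5: v0=F3 v1=F4 downbeat P8
bar 6: v0=G3 v1=E4 downbeat M6
bar 7: v0=E3 v1=B3 downbeat P5
bar 8: v0=G3 v1=E4 downbeat M6
bar 9: v0=A3 v1=A4 downbeat P8
  -> R2 @ bar 1 tick 0 v(0, 1): A3/A4 P8 -> F3/C4 P5 similar
  -> R7 @ bar 1 tick 3 v(1,): D4->C5 leap 10st
  -> R7 @ bar 2 tick 0 v(1,): C5->B3 leap 13st
  -> R2 @ bar 3 tick 0 v(0, 1): G3/E4 M6 -> B3/B4 P8 similar
  -> R1 @ bar 5 tick 0 v(0, 1): G3/G4 P8 -> F3/F4 P8 similar
  -> R2 @ bar 7 tick 0 v(0, 1): G3/E4 M6 -> E3/B3 P5 similar
  -> R1 @ bar 9 tick 0 v(0, 1): G3/G4 P8 -> A3/A4 P8 similar

(1, 0, R2, (0, 1))
(1, 3, R7, (1,))
(2, 0, R7, (1,))
(3, 0, R2, (0, 1))
(5, 0, R1, (0, 1))
(7, 0, R2, (0, 1))
(9, 0, R1, (0, 1))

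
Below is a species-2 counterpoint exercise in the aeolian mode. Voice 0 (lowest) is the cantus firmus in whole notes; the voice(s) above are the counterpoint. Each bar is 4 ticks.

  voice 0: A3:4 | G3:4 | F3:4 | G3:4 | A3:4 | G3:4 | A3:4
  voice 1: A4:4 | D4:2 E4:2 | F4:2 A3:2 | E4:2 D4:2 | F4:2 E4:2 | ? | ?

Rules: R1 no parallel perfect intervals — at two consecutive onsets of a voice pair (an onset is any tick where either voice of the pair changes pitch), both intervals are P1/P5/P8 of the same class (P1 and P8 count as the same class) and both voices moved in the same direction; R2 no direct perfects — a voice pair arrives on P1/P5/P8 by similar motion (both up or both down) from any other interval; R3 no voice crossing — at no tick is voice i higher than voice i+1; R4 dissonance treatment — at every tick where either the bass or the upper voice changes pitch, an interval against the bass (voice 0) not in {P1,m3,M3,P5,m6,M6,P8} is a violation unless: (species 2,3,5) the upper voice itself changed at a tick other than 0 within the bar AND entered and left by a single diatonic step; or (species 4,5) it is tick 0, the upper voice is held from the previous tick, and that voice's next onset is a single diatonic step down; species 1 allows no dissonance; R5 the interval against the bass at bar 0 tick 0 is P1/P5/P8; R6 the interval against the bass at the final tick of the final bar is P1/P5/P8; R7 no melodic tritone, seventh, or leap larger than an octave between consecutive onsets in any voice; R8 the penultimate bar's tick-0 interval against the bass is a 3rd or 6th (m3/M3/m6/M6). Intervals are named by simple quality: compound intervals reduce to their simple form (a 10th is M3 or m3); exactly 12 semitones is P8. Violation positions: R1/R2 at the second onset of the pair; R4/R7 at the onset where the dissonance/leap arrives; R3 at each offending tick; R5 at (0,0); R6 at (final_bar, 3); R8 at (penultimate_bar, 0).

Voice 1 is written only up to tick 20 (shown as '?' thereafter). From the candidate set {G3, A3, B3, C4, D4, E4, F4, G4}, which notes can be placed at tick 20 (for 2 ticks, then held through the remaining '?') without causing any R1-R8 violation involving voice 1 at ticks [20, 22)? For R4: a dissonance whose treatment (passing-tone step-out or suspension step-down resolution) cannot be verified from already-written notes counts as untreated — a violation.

G3: violates R2,R8
A3: violates R4,R8
B3: legal
C4: violates R4,R8
D4: violates R1,R8
E4: legal
F4: violates R4,R8
G4: violates R8

{B3, E4}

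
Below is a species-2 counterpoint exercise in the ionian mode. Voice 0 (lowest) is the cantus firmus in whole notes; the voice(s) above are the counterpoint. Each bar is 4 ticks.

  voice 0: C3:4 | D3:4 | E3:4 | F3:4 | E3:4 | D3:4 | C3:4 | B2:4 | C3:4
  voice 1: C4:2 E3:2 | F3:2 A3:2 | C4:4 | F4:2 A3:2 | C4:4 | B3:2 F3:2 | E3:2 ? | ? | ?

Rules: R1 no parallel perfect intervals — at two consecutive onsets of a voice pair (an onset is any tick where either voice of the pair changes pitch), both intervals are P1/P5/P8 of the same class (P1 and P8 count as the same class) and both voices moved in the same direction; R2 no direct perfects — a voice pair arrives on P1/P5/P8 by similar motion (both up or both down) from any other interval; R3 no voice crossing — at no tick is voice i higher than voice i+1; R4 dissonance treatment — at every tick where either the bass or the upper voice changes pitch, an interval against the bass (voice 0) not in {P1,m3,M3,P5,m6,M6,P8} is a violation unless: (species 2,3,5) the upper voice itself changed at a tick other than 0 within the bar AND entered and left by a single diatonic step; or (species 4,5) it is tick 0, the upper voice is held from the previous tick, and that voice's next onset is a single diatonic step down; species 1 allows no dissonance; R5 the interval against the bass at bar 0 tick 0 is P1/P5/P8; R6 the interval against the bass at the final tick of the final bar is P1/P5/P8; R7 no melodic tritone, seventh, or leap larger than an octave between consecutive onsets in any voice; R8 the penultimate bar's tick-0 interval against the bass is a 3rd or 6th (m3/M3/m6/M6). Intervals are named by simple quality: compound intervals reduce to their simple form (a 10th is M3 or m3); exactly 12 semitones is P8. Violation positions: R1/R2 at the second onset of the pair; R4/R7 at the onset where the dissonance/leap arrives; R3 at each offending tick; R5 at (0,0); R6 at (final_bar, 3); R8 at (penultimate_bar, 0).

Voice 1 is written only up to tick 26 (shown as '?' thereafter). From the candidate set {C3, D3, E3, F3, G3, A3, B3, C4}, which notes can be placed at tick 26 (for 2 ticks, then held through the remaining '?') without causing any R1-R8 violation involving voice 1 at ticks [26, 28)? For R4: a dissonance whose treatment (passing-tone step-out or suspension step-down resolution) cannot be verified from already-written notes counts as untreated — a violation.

C3: legal
D3: violates R4
E3: legal
F3: violates R4
G3: legal
A3: legal
B3: violates R4
C4: legal

{A3, C3, C4, E3, G3}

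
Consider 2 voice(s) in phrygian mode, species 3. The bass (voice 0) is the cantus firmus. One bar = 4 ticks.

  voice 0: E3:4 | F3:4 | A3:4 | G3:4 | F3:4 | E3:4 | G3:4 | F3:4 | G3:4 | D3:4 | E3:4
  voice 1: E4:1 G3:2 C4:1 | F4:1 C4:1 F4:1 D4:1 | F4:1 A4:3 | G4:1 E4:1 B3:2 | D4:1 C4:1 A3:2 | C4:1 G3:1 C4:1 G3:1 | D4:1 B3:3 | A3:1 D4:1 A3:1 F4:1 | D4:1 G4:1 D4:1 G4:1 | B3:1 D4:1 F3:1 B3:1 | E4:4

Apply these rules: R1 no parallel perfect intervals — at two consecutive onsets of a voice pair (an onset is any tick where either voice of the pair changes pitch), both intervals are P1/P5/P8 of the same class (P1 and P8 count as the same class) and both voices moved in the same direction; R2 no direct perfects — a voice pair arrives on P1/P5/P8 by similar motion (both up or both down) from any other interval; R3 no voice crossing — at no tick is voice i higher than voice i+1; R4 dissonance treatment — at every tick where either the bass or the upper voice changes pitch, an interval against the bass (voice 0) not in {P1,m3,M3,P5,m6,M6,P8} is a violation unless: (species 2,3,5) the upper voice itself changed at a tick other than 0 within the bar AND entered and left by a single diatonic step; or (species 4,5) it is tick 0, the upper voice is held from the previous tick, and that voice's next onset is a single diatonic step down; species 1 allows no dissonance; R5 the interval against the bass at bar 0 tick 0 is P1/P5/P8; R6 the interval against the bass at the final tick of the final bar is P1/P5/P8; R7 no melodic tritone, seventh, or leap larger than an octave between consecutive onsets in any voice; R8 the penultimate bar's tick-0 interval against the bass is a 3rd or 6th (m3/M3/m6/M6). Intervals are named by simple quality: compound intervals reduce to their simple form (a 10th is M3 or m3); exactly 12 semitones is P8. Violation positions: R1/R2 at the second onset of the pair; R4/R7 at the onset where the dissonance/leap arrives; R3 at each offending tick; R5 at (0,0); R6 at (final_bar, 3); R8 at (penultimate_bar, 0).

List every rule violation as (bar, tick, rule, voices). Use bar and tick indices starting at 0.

(1, 0, R2, (0, 1))
(3, 0, R1, (0, 1))
(6, 0, R2, (0, 1))
(9, 3, R7, (1,))
(10, 0, R2, (0, 1))

bar 0: v0=E3 v1=E4 downbeat P8
bar 1: v0=F3 v1=F4 downbeat P8
bar 2: v0=A3 v1=F4 downbeat m6
bar 3: v0=G3 v1=G4 downbeat P8
bar 4: v0=F3 v1=D4 downbeat M6
bar 5: v0=E3 v1=C4 downbeat m6
bar 6: v0=G3 v1=D4 downbeat P5
bar 7: v0=F3 v1=A3 downbeat M3
bar 8: v0=G3 v1=D4 downbeat P5
bar 9: v0=D3 v1=B3 downbeat M6
bar 10: v0=E3 v1=E4 downbeat P8
  -> R2 @ bar 1 tick 0 v(0, 1): E3/C4 m6 -> F3/F4 P8 similar
  -> R1 @ bar 3 tick 0 v(0, 1): A3/A4 P8 -> G3/G4 P8 similar
  -> R2 @ bar 6 tick 0 v(0, 1): E3/G3 m3 -> G3/D4 P5 similar
  -> R7 @ bar 9 tick 3 v(1,): F3->B3 leap 6st
  -> R2 @ bar 10 tick 0 v(0, 1): D3/B3 M6 -> E3/E4 P8 similar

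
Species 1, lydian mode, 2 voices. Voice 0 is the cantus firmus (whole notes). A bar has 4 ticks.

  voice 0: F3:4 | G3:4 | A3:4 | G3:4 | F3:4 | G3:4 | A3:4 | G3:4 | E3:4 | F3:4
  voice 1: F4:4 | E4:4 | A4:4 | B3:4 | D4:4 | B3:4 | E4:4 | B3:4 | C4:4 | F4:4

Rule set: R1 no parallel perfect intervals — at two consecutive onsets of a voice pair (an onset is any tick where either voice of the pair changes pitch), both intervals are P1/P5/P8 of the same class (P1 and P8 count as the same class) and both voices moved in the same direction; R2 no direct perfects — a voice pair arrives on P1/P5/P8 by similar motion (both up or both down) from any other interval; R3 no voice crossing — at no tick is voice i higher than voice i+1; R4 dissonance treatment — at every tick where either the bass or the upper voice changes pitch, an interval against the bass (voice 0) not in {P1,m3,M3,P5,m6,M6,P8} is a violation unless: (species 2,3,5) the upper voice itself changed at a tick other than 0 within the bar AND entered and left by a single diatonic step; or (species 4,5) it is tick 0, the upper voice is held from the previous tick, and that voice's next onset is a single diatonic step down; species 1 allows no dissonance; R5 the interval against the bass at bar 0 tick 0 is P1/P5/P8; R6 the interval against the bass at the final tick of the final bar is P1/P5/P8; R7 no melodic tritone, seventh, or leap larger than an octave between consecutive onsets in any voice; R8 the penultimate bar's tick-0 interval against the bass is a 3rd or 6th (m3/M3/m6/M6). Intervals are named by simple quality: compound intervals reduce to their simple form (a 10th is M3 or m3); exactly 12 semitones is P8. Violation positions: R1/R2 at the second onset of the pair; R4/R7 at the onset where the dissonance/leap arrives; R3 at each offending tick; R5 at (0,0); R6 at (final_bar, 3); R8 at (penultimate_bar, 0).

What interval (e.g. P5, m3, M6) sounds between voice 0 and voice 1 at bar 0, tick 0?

voice 0=F3 voice 1=F4 -> P8

P8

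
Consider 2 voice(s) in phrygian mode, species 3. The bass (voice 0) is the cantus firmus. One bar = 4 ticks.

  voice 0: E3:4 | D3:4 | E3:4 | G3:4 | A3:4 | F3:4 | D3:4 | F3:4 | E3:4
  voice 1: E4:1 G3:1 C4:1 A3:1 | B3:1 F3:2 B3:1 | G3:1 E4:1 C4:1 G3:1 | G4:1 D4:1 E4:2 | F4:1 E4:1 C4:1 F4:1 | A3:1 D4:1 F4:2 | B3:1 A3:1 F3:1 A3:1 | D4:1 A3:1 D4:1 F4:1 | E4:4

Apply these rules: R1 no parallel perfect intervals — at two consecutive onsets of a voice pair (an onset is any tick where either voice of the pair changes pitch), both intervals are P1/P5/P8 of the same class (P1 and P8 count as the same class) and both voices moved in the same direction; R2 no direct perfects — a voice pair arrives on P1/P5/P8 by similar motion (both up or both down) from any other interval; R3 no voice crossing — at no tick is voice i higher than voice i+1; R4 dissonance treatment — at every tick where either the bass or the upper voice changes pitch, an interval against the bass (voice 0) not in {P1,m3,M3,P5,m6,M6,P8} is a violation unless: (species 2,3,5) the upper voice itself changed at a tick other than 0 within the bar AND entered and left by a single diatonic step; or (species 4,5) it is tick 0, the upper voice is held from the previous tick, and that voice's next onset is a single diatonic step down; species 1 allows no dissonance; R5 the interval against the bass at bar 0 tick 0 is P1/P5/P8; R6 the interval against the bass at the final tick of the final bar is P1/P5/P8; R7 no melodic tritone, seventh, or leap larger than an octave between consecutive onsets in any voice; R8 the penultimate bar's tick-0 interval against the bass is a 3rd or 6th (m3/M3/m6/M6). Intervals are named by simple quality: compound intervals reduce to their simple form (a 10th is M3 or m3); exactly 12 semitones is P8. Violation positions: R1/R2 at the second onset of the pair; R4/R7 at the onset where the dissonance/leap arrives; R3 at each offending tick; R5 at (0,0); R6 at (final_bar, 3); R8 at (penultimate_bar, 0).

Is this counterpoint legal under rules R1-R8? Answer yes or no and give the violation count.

bar 0: v0=E3 v1=E4 (P8)
bar 1: v0=D3 v1=B3 (M6)
bar 2: v0=E3 v1=G3 (m3)
bar 3: v0=G3 v1=G4 (P8)
bar 4: v0=A3 v1=F4 (m6)
bar 5: v0=F3 v1=A3 (M3)
bar 6: v0=D3 v1=B3 (M6)
bar 7: v0=F3 v1=D4 (M6)
bar 8: v0=E3 v1=E4 (P8)
  R4 @ bar0.3: E3/A3 P4 untreated
  R7 @ bar1.1: B3->F3 leap 6st
  R7 @ bar1.3: F3->B3 leap 6st
  R2 @ bar3.0: E3/G3 m3 -> G3/G4 P8 similar
  R7 @ bar6.0: F4->B3 leap 6st
  R1 @ bar8.0: F3/F4 P8 -> E3/E4 P8 similar

No (6 violations)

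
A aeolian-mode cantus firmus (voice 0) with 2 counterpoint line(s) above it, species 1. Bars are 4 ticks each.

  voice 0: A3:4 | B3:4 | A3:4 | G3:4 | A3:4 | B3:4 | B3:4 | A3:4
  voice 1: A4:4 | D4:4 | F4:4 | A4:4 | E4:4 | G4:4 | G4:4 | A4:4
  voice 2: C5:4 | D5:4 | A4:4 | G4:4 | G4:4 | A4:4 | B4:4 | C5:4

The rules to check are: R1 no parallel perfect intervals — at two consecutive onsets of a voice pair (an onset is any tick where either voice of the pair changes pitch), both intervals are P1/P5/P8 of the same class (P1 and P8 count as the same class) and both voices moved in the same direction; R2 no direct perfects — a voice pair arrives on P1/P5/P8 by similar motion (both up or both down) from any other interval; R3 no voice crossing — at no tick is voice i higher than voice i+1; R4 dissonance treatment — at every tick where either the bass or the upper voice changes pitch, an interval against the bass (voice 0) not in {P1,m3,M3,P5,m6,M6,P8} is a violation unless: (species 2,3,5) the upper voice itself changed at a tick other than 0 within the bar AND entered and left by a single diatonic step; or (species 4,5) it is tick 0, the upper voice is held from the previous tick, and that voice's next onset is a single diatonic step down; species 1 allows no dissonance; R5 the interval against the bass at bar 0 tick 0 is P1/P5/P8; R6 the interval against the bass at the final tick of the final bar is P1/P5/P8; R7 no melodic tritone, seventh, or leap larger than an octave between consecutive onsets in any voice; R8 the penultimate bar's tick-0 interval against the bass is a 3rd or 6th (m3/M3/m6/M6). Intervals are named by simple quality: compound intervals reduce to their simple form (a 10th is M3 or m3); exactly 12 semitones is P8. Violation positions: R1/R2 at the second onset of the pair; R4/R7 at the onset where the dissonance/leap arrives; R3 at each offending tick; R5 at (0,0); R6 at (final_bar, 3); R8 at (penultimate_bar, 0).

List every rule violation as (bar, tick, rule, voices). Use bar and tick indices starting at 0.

bar 0: v0=A3 v1=A4 v2=C5 downbeat m3
bar 1: v0=B3 v1=D4 v2=D5 downbeat m3
bar 2: v0=A3 v1=F4 v2=A4 downbeat P8
bar 3: v0=G3 v1=A4 v2=G4 downbeat P8
bar 4: v0=A3 v1=E4 v2=G4 downbeat m7
bar 5: v0=B3 v1=G4 v2=A4 downbeat m7
bar 6: v0=B3 v1=G4 v2=B4 downbeat P8
bar 7: v0=A3 v1=A4 v2=C5 downbeat m3
  -> R5 @ bar 0 tick 0 v(0, 2): opens on m3
  -> R2 @ bar 2 tick 0 v(0, 2): B3/D5 m3 -> A3/A4 P8 similar
  -> R1 @ bar 3 tick 0 v(0, 2): A3/A4 P8 -> G3/G4 P8 similar
  -> R3 @ bar 3 tick 0 v(1, 2): A4 above G4
  -> R4 @ bar 3 tick 0 v(0, 1): G3/A4 M2 untreated
  -> R3 @ bar 3 tick 1 v(1, 2): A4 above G4
  -> R3 @ bar 3 tick 2 v(1, 2): A4 above G4
  -> R3 @ bar 3 tick 3 v(1, 2): A4 above G4
  -> R4 @ bar 4 tick 0 v(0, 2): A3/G4 m7 untreated
  -> R4 @ bar 5 tick 0 v(0, 2): B3/A4 m7 untreated
  -> R8 @ bar 6 tick 0 v(0, 2): penult P8 not 3rd/6th
  -> R6 @ bar 7 tick 3 v(0, 2): closes on m3

(0, 0, R5, (0, 2))
(2, 0, R2, (0, 2))
(3, 0, R1, (0, 2))
(3, 0, R3, (1, 2))
(3, 0, R4, (0, 1))
(3, 1, R3, (1, 2))
(3, 2, R3, (1, 2))
(3, 3, R3, (1, 2))
(4, 0, R4, (0, 2))
(5, 0, R4, (0, 2))
(6, 0, R8, (0, 2))
(7, 3, R6, (0, 2))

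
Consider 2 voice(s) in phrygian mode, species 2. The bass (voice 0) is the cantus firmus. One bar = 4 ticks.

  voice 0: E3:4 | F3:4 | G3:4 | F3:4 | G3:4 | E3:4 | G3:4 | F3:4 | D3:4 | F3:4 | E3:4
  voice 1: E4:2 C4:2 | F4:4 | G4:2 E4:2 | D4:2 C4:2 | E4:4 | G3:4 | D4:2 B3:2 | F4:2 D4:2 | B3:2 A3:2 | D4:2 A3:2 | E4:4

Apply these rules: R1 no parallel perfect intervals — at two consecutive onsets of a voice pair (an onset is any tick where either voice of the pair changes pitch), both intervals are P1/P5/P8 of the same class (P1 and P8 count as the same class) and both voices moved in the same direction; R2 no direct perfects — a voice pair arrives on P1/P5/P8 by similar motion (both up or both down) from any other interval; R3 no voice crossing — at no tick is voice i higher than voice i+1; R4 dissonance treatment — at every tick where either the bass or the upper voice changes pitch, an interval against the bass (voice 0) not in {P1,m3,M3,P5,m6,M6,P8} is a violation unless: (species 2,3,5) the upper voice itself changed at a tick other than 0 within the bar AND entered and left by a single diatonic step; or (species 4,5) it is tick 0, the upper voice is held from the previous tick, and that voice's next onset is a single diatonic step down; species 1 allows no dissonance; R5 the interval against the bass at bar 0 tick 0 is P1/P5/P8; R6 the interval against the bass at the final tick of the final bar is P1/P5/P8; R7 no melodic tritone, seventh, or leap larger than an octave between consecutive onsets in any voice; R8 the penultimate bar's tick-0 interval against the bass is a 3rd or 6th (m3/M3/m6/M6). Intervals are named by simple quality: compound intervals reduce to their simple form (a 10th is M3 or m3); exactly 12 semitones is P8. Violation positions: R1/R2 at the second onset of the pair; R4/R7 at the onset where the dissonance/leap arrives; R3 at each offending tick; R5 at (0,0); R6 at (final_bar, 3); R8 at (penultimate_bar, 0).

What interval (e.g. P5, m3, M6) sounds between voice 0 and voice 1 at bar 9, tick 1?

voice 0=F3 voice 1=D4 -> M6

M6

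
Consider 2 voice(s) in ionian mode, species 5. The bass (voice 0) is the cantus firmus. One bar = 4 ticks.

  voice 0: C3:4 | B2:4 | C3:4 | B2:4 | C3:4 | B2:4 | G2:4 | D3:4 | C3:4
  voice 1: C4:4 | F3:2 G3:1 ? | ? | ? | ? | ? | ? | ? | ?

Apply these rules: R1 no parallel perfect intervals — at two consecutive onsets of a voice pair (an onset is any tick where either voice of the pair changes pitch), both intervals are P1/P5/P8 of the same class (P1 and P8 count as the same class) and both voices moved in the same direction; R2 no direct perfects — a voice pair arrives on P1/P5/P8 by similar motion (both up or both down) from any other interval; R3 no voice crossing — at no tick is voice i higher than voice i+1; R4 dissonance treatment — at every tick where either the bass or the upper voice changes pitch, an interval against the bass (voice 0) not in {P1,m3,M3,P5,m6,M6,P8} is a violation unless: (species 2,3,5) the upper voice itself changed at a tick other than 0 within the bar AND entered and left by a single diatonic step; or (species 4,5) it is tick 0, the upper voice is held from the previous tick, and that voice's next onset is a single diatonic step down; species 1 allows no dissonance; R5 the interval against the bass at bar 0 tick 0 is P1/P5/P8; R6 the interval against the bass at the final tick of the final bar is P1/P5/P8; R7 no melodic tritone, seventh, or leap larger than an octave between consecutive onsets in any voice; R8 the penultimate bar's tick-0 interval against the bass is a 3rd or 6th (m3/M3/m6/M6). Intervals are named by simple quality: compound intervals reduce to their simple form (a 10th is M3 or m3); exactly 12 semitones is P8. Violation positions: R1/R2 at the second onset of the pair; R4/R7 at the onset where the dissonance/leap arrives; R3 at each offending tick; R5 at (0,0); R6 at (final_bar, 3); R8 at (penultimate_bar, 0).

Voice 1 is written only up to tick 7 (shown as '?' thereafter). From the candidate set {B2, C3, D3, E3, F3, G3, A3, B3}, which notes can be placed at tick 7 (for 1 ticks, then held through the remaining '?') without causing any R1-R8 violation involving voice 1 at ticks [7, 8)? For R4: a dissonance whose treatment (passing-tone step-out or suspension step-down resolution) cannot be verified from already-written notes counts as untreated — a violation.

{B2, B3, D3, G3}

B2: legal
C3: violates R4
D3: legal
E3: violates R4
F3: violates R4
G3: legal
A3: violates R4
B3: legal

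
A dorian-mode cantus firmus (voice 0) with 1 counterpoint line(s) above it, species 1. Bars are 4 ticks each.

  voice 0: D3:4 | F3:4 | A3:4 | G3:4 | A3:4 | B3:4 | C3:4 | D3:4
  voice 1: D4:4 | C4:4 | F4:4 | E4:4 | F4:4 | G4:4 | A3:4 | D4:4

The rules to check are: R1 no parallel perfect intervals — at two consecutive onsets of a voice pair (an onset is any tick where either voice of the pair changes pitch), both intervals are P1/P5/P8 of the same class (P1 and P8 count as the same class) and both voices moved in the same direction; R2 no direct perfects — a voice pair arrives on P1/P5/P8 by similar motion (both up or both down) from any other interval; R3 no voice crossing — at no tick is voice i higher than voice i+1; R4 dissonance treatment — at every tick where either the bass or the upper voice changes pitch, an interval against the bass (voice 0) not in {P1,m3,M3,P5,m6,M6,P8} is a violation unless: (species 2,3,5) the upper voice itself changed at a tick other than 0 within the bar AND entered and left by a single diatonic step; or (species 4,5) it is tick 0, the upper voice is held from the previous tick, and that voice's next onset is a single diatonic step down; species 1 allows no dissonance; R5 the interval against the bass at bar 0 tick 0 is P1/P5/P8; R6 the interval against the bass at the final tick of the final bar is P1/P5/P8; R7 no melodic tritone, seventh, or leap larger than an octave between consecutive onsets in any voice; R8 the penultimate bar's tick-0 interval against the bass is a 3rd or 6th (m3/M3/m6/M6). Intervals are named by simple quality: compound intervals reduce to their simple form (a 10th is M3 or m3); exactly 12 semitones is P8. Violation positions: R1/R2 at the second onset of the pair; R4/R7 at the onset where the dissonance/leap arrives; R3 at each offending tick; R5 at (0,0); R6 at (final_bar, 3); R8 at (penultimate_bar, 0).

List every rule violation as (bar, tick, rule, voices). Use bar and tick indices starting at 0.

(6, 0, R7, (0,))
(6, 0, R7, (1,))
(7, 0, R2, (0, 1))

bar 0: v0=D3 v1=D4 downbeat P8
bar 1: v0=F3 v1=C4 downbeat P5
bar 2: v0=A3 v1=F4 downbeat m6
bar 3: v0=G3 v1=E4 downbeat M6
bar 4: v0=A3 v1=F4 downbeat m6
bar 5: v0=B3 v1=G4 downbeat m6
bar 6: v0=C3 v1=A3 downbeat M6
bar 7: v0=D3 v1=D4 downbeat P8
  -> R7 @ bar 6 tick 0 v(0,): B3->C3 leap 11st
  -> R7 @ bar 6 tick 0 v(1,): G4->A3 leap 10st
  -> R2 @ bar 7 tick 0 v(0, 1): C3/A3 M6 -> D3/D4 P8 similar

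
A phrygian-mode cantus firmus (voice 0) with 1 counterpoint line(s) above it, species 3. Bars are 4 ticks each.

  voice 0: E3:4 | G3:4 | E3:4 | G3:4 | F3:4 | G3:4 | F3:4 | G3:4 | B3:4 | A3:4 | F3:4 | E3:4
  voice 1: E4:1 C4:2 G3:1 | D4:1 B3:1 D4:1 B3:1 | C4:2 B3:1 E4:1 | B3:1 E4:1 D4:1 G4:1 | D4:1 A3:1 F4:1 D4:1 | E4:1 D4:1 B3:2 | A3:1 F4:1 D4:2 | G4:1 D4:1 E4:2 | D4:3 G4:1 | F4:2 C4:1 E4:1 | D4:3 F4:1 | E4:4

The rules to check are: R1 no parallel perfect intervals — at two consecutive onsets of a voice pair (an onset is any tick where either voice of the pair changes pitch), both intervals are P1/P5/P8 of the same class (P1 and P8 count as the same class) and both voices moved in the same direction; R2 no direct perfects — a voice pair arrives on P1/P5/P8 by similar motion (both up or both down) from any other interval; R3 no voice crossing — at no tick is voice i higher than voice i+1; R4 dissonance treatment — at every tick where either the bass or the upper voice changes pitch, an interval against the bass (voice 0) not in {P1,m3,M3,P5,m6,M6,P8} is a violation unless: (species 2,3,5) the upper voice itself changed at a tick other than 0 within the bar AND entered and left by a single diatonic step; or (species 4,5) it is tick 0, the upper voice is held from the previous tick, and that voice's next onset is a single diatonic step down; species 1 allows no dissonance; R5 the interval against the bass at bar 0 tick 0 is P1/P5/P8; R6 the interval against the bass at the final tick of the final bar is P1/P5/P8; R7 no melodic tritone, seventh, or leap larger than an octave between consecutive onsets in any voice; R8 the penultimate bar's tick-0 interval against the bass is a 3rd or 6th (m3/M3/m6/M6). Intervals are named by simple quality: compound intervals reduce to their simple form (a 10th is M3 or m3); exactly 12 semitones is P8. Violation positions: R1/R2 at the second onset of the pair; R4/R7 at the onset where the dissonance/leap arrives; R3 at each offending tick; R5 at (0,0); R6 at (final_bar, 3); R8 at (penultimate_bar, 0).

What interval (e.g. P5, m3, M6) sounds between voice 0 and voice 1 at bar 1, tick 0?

P5

voice 0=G3 voice 1=D4 -> P5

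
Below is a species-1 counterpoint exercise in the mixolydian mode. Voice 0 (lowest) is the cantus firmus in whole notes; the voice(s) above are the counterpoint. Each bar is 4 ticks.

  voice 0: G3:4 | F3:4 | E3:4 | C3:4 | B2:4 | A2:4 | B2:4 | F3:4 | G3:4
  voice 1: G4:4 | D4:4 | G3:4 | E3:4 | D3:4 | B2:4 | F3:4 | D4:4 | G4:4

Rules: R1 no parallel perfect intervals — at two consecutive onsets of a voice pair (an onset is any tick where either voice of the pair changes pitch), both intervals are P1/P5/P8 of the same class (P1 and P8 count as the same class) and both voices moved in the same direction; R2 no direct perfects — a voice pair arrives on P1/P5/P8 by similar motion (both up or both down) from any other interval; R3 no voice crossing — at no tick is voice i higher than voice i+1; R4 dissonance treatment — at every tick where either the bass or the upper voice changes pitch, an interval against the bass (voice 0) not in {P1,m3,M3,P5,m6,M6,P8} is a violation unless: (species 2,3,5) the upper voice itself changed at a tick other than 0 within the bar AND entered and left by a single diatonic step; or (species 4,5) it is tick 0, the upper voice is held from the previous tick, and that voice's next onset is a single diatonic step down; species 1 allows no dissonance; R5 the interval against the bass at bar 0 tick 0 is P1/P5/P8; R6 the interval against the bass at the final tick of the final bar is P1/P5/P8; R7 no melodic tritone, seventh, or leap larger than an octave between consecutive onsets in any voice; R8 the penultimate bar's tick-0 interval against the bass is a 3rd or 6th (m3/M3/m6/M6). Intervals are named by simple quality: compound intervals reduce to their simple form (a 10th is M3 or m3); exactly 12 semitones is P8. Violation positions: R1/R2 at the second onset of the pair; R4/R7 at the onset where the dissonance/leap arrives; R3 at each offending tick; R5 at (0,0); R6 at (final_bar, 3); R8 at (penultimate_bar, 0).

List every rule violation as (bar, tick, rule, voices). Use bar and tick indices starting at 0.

(5, 0, R4, (0, 1))
(6, 0, R4, (0, 1))
(6, 0, R7, (1,))
(7, 0, R7, (0,))
(8, 0, R2, (0, 1))

bar 0: v0=G3 v1=G4 downbeat P8
bar 1: v0=F3 v1=D4 downbeat M6
bar 2: v0=E3 v1=G3 downbeat m3
bar 3: v0=C3 v1=E3 downbeat M3
bar 4: v0=B2 v1=D3 downbeat m3
bar 5: v0=A2 v1=B2 downbeat M2
bar 6: v0=B2 v1=F3 downbeat TT
bar 7: v0=F3 v1=D4 downbeat M6
bar 8: v0=G3 v1=G4 downbeat P8
  -> R4 @ bar 5 tick 0 v(0, 1): A2/B2 M2 untreated
  -> R4 @ bar 6 tick 0 v(0, 1): B2/F3 TT untreated
  -> R7 @ bar 6 tick 0 v(1,): B2->F3 leap 6st
  -> R7 @ bar 7 tick 0 v(0,): B2->F3 leap 6st
  -> R2 @ bar 8 tick 0 v(0, 1): F3/D4 M6 -> G3/G4 P8 similar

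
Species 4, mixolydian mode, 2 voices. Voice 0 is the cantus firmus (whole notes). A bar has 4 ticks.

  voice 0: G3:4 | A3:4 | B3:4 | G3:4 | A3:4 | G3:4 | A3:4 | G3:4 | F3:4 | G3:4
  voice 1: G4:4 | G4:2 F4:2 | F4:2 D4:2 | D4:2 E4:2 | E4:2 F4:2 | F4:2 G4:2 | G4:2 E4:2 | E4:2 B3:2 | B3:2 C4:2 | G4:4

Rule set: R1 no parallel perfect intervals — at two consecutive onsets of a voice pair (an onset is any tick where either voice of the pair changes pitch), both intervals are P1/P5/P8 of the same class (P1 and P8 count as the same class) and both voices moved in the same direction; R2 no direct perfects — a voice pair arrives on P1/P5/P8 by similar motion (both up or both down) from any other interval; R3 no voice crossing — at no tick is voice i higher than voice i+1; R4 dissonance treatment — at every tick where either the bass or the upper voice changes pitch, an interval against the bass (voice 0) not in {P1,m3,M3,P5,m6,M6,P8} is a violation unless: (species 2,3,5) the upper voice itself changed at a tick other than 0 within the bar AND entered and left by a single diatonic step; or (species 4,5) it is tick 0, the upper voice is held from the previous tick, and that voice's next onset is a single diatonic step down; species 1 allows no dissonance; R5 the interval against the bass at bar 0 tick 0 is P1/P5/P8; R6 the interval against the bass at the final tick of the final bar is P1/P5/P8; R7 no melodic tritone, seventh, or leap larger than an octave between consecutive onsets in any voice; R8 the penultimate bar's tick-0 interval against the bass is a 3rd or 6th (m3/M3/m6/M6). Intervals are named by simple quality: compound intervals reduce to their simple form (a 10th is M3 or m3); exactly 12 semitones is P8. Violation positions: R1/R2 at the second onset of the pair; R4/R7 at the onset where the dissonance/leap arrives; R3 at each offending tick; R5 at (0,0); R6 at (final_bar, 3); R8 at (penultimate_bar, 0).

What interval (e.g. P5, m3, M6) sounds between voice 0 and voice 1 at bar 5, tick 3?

voice 0=G3 voice 1=G4 -> P8

P8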